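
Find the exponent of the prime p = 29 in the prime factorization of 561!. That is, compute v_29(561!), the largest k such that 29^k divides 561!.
v_29(561!) = 19

Legendre's formula: v_p(n!) = Σ_{k ≥ 1} ⌊n / p^k⌋. For p = 29, n = 561, the terms are:
  ⌊561/29^1⌋ = ⌊561/29⌋ = 19
(the next term ⌊561/29^2⌋ = 0, terminating the sum). Summing: v_29(561!) = 19 = 19.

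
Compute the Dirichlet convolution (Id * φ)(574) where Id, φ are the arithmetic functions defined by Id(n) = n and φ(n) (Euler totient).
(Id * φ)(574) = 3159

Divisors of 574: [1, 2, 7, 14, 41, 82, 287, 574]. For each d | 574:
  d = 1: Id(1) · φ(574/1) = 1 · 240 = 240
  d = 2: Id(2) · φ(574/2) = 2 · 240 = 480
  d = 7: Id(7) · φ(574/7) = 7 · 40 = 280
  d = 14: Id(14) · φ(574/14) = 14 · 40 = 560
  d = 41: Id(41) · φ(574/41) = 41 · 6 = 246
  d = 82: Id(82) · φ(574/82) = 82 · 6 = 492
  d = 287: Id(287) · φ(574/287) = 287 · 1 = 287
  d = 574: Id(574) · φ(574/574) = 574 · 1 = 574
Summing: (Id * φ)(574) = 240 + 480 + 280 + 560 + 246 + 492 + 287 + 574 = 3159.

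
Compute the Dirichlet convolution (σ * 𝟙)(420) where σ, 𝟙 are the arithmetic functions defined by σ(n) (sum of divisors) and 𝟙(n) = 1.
(σ * 𝟙)(420) = 3465

Divisors of 420: [1, 2, 3, 4, 5, 6, 7, 10, 12, 14, 15, 20, 21, 28, 30, 35, 42, 60, 70, 84, 105, 140, 210, 420]. For each d | 420:
  d = 1: σ(1) · 𝟙(420/1) = 1 · 1 = 1
  d = 2: σ(2) · 𝟙(420/2) = 3 · 1 = 3
  d = 3: σ(3) · 𝟙(420/3) = 4 · 1 = 4
  d = 4: σ(4) · 𝟙(420/4) = 7 · 1 = 7
  d = 5: σ(5) · 𝟙(420/5) = 6 · 1 = 6
  d = 6: σ(6) · 𝟙(420/6) = 12 · 1 = 12
  d = 7: σ(7) · 𝟙(420/7) = 8 · 1 = 8
  d = 10: σ(10) · 𝟙(420/10) = 18 · 1 = 18
  d = 12: σ(12) · 𝟙(420/12) = 28 · 1 = 28
  d = 14: σ(14) · 𝟙(420/14) = 24 · 1 = 24
  d = 15: σ(15) · 𝟙(420/15) = 24 · 1 = 24
  d = 20: σ(20) · 𝟙(420/20) = 42 · 1 = 42
  d = 21: σ(21) · 𝟙(420/21) = 32 · 1 = 32
  d = 28: σ(28) · 𝟙(420/28) = 56 · 1 = 56
  d = 30: σ(30) · 𝟙(420/30) = 72 · 1 = 72
  d = 35: σ(35) · 𝟙(420/35) = 48 · 1 = 48
  d = 42: σ(42) · 𝟙(420/42) = 96 · 1 = 96
  d = 60: σ(60) · 𝟙(420/60) = 168 · 1 = 168
  d = 70: σ(70) · 𝟙(420/70) = 144 · 1 = 144
  d = 84: σ(84) · 𝟙(420/84) = 224 · 1 = 224
  d = 105: σ(105) · 𝟙(420/105) = 192 · 1 = 192
  d = 140: σ(140) · 𝟙(420/140) = 336 · 1 = 336
  d = 210: σ(210) · 𝟙(420/210) = 576 · 1 = 576
  d = 420: σ(420) · 𝟙(420/420) = 1344 · 1 = 1344
Summing: (σ * 𝟙)(420) = 1 + 3 + 4 + 7 + 6 + 12 + 8 + 18 + 28 + 24 + 24 + 42 + 32 + 56 + 72 + 48 + 96 + 168 + 144 + 224 + 192 + 336 + 576 + 1344 = 3465.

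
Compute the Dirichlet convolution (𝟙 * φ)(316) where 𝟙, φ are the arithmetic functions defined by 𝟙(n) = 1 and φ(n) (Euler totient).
(𝟙 * φ)(316) = 316

Divisors of 316: [1, 2, 4, 79, 158, 316]. For each d | 316:
  d = 1: 𝟙(1) · φ(316/1) = 1 · 156 = 156
  d = 2: 𝟙(2) · φ(316/2) = 1 · 78 = 78
  d = 4: 𝟙(4) · φ(316/4) = 1 · 78 = 78
  d = 79: 𝟙(79) · φ(316/79) = 1 · 2 = 2
  d = 158: 𝟙(158) · φ(316/158) = 1 · 1 = 1
  d = 316: 𝟙(316) · φ(316/316) = 1 · 1 = 1
Summing: (𝟙 * φ)(316) = 156 + 78 + 78 + 2 + 1 + 1 = 316.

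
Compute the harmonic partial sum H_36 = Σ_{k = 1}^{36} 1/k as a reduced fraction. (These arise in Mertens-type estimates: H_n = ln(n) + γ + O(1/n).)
H_36 = 54801925434709/13127595717600

Direct summation: H_36 = 1 + 1/2 + ... + 1/36. The least common denominator is lcm(1, ..., 36) = 144403552893600; over this denominator the numerator is 144403552893600 + 72201776446800 + 48134517631200 + 36100888223400 + 28880710578720 + 24067258815600 + 20629078984800 + 18050444111700 + 16044839210400 + 14440355289360 + 13127595717600 + 12033629407800 + 11107965607200 + 10314539492400 + 9626903526240 + 9025222055850 + 8494326640800 + 8022419605200 + 7600186994400 + 7220177644680 + 6876359661600 + 6563797858800 + 6278415343200 + 6016814703900 + 5776142115744 + 5553982803600 + 5348279736800 + 5157269746200 + 4979432858400 + 4813451763120 + 4658179125600 + 4512611027925 + 4375865239200 + 4247163320400 + 4125815796960 + 4011209802600 = 602821179781799, so H_36 = 602821179781799/144403552893600; reducing by gcd(602821179781799, 144403552893600) = 11 gives 54801925434709/13127595717600 ≈ 4.17456. (The PNT-adjacent estimate ln(36) + γ ≈ 4.16073 matches within O(1/n).)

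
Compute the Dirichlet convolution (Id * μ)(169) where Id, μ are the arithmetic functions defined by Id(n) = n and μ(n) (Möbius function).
(Id * μ)(169) = 156

Divisors of 169: [1, 13, 169]. For each d | 169:
  d = 1: Id(1) · μ(169/1) = 1 · 0 = 0
  d = 13: Id(13) · μ(169/13) = 13 · -1 = -13
  d = 169: Id(169) · μ(169/169) = 169 · 1 = 169
Summing: (Id * μ)(169) = 0 + -13 + 169 = 156.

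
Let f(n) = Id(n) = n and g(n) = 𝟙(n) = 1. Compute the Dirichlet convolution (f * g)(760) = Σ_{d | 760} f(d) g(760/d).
(Id * 𝟙)(760) = 1800

Divisors of 760: [1, 2, 4, 5, 8, 10, 19, 20, 38, 40, 76, 95, 152, 190, 380, 760]. For each d | 760:
  d = 1: Id(1) · 𝟙(760/1) = 1 · 1 = 1
  d = 2: Id(2) · 𝟙(760/2) = 2 · 1 = 2
  d = 4: Id(4) · 𝟙(760/4) = 4 · 1 = 4
  d = 5: Id(5) · 𝟙(760/5) = 5 · 1 = 5
  d = 8: Id(8) · 𝟙(760/8) = 8 · 1 = 8
  d = 10: Id(10) · 𝟙(760/10) = 10 · 1 = 10
  d = 19: Id(19) · 𝟙(760/19) = 19 · 1 = 19
  d = 20: Id(20) · 𝟙(760/20) = 20 · 1 = 20
  d = 38: Id(38) · 𝟙(760/38) = 38 · 1 = 38
  d = 40: Id(40) · 𝟙(760/40) = 40 · 1 = 40
  d = 76: Id(76) · 𝟙(760/76) = 76 · 1 = 76
  d = 95: Id(95) · 𝟙(760/95) = 95 · 1 = 95
  d = 152: Id(152) · 𝟙(760/152) = 152 · 1 = 152
  d = 190: Id(190) · 𝟙(760/190) = 190 · 1 = 190
  d = 380: Id(380) · 𝟙(760/380) = 380 · 1 = 380
  d = 760: Id(760) · 𝟙(760/760) = 760 · 1 = 760
Summing: (Id * 𝟙)(760) = 1 + 2 + 4 + 5 + 8 + 10 + 19 + 20 + 38 + 40 + 76 + 95 + 152 + 190 + 380 + 760 = 1800.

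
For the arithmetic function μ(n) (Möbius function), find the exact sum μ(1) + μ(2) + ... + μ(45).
Σ_{n ≤ 45} μ(n) = -3

Compute μ(n) for each 1 ≤ n ≤ 45: μ(1) = 1, μ(2) = -1, μ(3) = -1, μ(4) = 0, μ(5) = -1, μ(6) = 1, μ(7) = -1, μ(8) = 0, μ(9) = 0, μ(10) = 1, μ(11) = -1, μ(12) = 0, μ(13) = -1, μ(14) = 1, μ(15) = 1, μ(16) = 0, μ(17) = -1, μ(18) = 0, μ(19) = -1, μ(20) = 0, μ(21) = 1, μ(22) = 1, μ(23) = -1, μ(24) = 0, μ(25) = 0, μ(26) = 1, μ(27) = 0, μ(28) = 0, μ(29) = -1, μ(30) = -1, μ(31) = -1, μ(32) = 0, μ(33) = 1, μ(34) = 1, μ(35) = 1, μ(36) = 0, μ(37) = -1, μ(38) = 1, μ(39) = 1, μ(40) = 0, μ(41) = -1, μ(42) = -1, μ(43) = -1, μ(44) = 0, μ(45) = 0. Summing all 45 values: -3. (Mertens function M(x) = Σ_{n ≤ x} μ(n); on average M(x) should be small (PNT ⟺ M(x) = o(x)).)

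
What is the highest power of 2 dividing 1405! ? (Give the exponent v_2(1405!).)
v_2(1405!) = 1397

Legendre's formula: v_p(n!) = Σ_{k ≥ 1} ⌊n / p^k⌋. For p = 2, n = 1405, the terms are:
  ⌊1405/2^1⌋ = ⌊1405/2⌋ = 702
  ⌊1405/2^2⌋ = ⌊1405/4⌋ = 351
  ⌊1405/2^3⌋ = ⌊1405/8⌋ = 175
  ⌊1405/2^4⌋ = ⌊1405/16⌋ = 87
  ⌊1405/2^5⌋ = ⌊1405/32⌋ = 43
  ⌊1405/2^6⌋ = ⌊1405/64⌋ = 21
  ⌊1405/2^7⌋ = ⌊1405/128⌋ = 10
  ⌊1405/2^8⌋ = ⌊1405/256⌋ = 5
  ⌊1405/2^9⌋ = ⌊1405/512⌋ = 2
  ⌊1405/2^10⌋ = ⌊1405/1024⌋ = 1
(the next term ⌊1405/2^11⌋ = 0, terminating the sum). Summing: v_2(1405!) = 702 + 351 + 175 + 87 + 43 + 21 + 10 + 5 + 2 + 1 = 1397.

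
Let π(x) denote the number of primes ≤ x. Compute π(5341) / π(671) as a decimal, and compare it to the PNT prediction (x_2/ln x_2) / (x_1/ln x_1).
π(5341)/π(671) = 706/121 ≈ 5.8347;  PNT prediction ≈ 6.0360.

π(671) = 121 and π(5341) = 706, so π(5341)/π(671) ≈ 5.8347. The PNT-predicted ratio is (5341/ln(5341)) / (671/ln(671)) ≈ 6.0360. The two agree to within a few percent, as expected.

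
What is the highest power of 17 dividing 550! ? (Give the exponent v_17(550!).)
v_17(550!) = 33

Legendre's formula: v_p(n!) = Σ_{k ≥ 1} ⌊n / p^k⌋. For p = 17, n = 550, the terms are:
  ⌊550/17^1⌋ = ⌊550/17⌋ = 32
  ⌊550/17^2⌋ = ⌊550/289⌋ = 1
(the next term ⌊550/17^3⌋ = 0, terminating the sum). Summing: v_17(550!) = 32 + 1 = 33.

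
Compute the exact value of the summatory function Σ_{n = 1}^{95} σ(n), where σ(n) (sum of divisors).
Σ_{n ≤ 95} σ(n) = 7405

Compute σ(n) for each 1 ≤ n ≤ 95: σ(1) = 1, σ(2) = 3, σ(3) = 4, σ(4) = 7, σ(5) = 6, σ(6) = 12, σ(7) = 8, σ(8) = 15, σ(9) = 13, σ(10) = 18, σ(11) = 12, σ(12) = 28, σ(13) = 14, σ(14) = 24, σ(15) = 24, σ(16) = 31, σ(17) = 18, σ(18) = 39, σ(19) = 20, σ(20) = 42, σ(21) = 32, σ(22) = 36, σ(23) = 24, σ(24) = 60, σ(25) = 31, σ(26) = 42, σ(27) = 40, σ(28) = 56, σ(29) = 30, σ(30) = 72, σ(31) = 32, σ(32) = 63, σ(33) = 48, σ(34) = 54, σ(35) = 48, σ(36) = 91, σ(37) = 38, σ(38) = 60, σ(39) = 56, σ(40) = 90, σ(41) = 42, σ(42) = 96, σ(43) = 44, σ(44) = 84, σ(45) = 78, σ(46) = 72, σ(47) = 48, σ(48) = 124, σ(49) = 57, σ(50) = 93, σ(51) = 72, σ(52) = 98, σ(53) = 54, σ(54) = 120, σ(55) = 72, σ(56) = 120, σ(57) = 80, σ(58) = 90, σ(59) = 60, σ(60) = 168, σ(61) = 62, σ(62) = 96, σ(63) = 104, σ(64) = 127, σ(65) = 84, σ(66) = 144, σ(67) = 68, σ(68) = 126, σ(69) = 96, σ(70) = 144, σ(71) = 72, σ(72) = 195, σ(73) = 74, σ(74) = 114, σ(75) = 124, σ(76) = 140, σ(77) = 96, σ(78) = 168, σ(79) = 80, σ(80) = 186, σ(81) = 121, σ(82) = 126, σ(83) = 84, σ(84) = 224, σ(85) = 108, σ(86) = 132, σ(87) = 120, σ(88) = 180, σ(89) = 90, σ(90) = 234, σ(91) = 112, σ(92) = 168, σ(93) = 128, σ(94) = 144, σ(95) = 120. Summing all 95 values: 7405. (Average order: Σ_{n ≤ x} σ(n) ~ (π²/12) x². For x = 95, (π²/12)·95² ≈ 7422.76.)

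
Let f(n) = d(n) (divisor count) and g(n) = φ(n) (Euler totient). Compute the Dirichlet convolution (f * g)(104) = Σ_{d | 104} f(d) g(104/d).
(d * φ)(104) = 210

Divisors of 104: [1, 2, 4, 8, 13, 26, 52, 104]. For each d | 104:
  d = 1: d(1) · φ(104/1) = 1 · 48 = 48
  d = 2: d(2) · φ(104/2) = 2 · 24 = 48
  d = 4: d(4) · φ(104/4) = 3 · 12 = 36
  d = 8: d(8) · φ(104/8) = 4 · 12 = 48
  d = 13: d(13) · φ(104/13) = 2 · 4 = 8
  d = 26: d(26) · φ(104/26) = 4 · 2 = 8
  d = 52: d(52) · φ(104/52) = 6 · 1 = 6
  d = 104: d(104) · φ(104/104) = 8 · 1 = 8
Summing: (d * φ)(104) = 48 + 48 + 36 + 48 + 8 + 8 + 6 + 8 = 210.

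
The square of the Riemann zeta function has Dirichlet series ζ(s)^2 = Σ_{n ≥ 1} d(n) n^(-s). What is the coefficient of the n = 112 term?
d(112) = 10

ζ(s)^2 = (Σ 1/m^s)(Σ 1/k^s). The coefficient of 1/n^s in the product is the number of ordered pairs (m, k) with mk = n, which equals d(n). For n = 112, divisors are [1, 2, 4, 7, 8, 14, 16, 28, 56, 112], so d(112) = 10.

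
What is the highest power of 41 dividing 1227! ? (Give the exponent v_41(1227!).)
v_41(1227!) = 29

Legendre's formula: v_p(n!) = Σ_{k ≥ 1} ⌊n / p^k⌋. For p = 41, n = 1227, the terms are:
  ⌊1227/41^1⌋ = ⌊1227/41⌋ = 29
(the next term ⌊1227/41^2⌋ = 0, terminating the sum). Summing: v_41(1227!) = 29 = 29.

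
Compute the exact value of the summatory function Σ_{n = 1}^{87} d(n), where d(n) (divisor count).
Σ_{n ≤ 87} d(n) = 403

Compute d(n) for each 1 ≤ n ≤ 87: d(1) = 1, d(2) = 2, d(3) = 2, d(4) = 3, d(5) = 2, d(6) = 4, d(7) = 2, d(8) = 4, d(9) = 3, d(10) = 4, d(11) = 2, d(12) = 6, d(13) = 2, d(14) = 4, d(15) = 4, d(16) = 5, d(17) = 2, d(18) = 6, d(19) = 2, d(20) = 6, d(21) = 4, d(22) = 4, d(23) = 2, d(24) = 8, d(25) = 3, d(26) = 4, d(27) = 4, d(28) = 6, d(29) = 2, d(30) = 8, d(31) = 2, d(32) = 6, d(33) = 4, d(34) = 4, d(35) = 4, d(36) = 9, d(37) = 2, d(38) = 4, d(39) = 4, d(40) = 8, d(41) = 2, d(42) = 8, d(43) = 2, d(44) = 6, d(45) = 6, d(46) = 4, d(47) = 2, d(48) = 10, d(49) = 3, d(50) = 6, d(51) = 4, d(52) = 6, d(53) = 2, d(54) = 8, d(55) = 4, d(56) = 8, d(57) = 4, d(58) = 4, d(59) = 2, d(60) = 12, d(61) = 2, d(62) = 4, d(63) = 6, d(64) = 7, d(65) = 4, d(66) = 8, d(67) = 2, d(68) = 6, d(69) = 4, d(70) = 8, d(71) = 2, d(72) = 12, d(73) = 2, d(74) = 4, d(75) = 6, d(76) = 6, d(77) = 4, d(78) = 8, d(79) = 2, d(80) = 10, d(81) = 5, d(82) = 4, d(83) = 2, d(84) = 12, d(85) = 4, d(86) = 4, d(87) = 4. Summing all 87 values: 403. (Dirichlet's divisor formula: Σ_{n ≤ x} d(n) = x ln(x) + (2γ − 1) x + O(√x). For x = 87, the asymptotic estimate is ≈ 401.97.)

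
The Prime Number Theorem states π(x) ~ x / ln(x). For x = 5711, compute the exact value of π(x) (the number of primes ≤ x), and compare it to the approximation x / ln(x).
π(5711) = 752;  x/ln(x) ≈ 660.22;  relative error ≈ 12.20%.

Directly count primes up to 5711: π(5711) = 752. The PNT approximation gives 5711/ln(5711) ≈ 5711/8.65015 ≈ 660.22. Relative error (π(x) − x/ln(x)) / π(x) ≈ 12.20%; the approximation is known to undercount slightly (Li(x) is a better estimate).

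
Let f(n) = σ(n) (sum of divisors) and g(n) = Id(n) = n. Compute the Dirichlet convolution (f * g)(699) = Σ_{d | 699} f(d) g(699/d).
(σ * Id)(699) = 3269

Divisors of 699: [1, 3, 233, 699]. For each d | 699:
  d = 1: σ(1) · Id(699/1) = 1 · 699 = 699
  d = 3: σ(3) · Id(699/3) = 4 · 233 = 932
  d = 233: σ(233) · Id(699/233) = 234 · 3 = 702
  d = 699: σ(699) · Id(699/699) = 936 · 1 = 936
Summing: (σ * Id)(699) = 699 + 932 + 702 + 936 = 3269.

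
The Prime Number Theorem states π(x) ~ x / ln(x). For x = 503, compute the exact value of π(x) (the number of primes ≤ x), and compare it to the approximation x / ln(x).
π(503) = 96;  x/ln(x) ≈ 80.86;  relative error ≈ 15.77%.

Directly count primes up to 503: π(503) = 96. The PNT approximation gives 503/ln(503) ≈ 503/6.22059 ≈ 80.86. Relative error (π(x) − x/ln(x)) / π(x) ≈ 15.77%; the approximation is known to undercount slightly (Li(x) is a better estimate).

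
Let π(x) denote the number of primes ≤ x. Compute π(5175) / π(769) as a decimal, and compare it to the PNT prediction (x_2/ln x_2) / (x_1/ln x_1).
π(5175)/π(769) = 689/136 ≈ 5.0662;  PNT prediction ≈ 5.2292.

π(769) = 136 and π(5175) = 689, so π(5175)/π(769) ≈ 5.0662. The PNT-predicted ratio is (5175/ln(5175)) / (769/ln(769)) ≈ 5.2292. The two agree to within a few percent, as expected.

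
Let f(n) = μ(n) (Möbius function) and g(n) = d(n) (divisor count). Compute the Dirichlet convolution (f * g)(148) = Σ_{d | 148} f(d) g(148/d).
(μ * d)(148) = 1

Divisors of 148: [1, 2, 4, 37, 74, 148]. For each d | 148:
  d = 1: μ(1) · d(148/1) = 1 · 6 = 6
  d = 2: μ(2) · d(148/2) = -1 · 4 = -4
  d = 4: μ(4) · d(148/4) = 0 · 2 = 0
  d = 37: μ(37) · d(148/37) = -1 · 3 = -3
  d = 74: μ(74) · d(148/74) = 1 · 2 = 2
  d = 148: μ(148) · d(148/148) = 0 · 1 = 0
Summing: (μ * d)(148) = 6 + -4 + 0 + -3 + 2 + 0 = 1.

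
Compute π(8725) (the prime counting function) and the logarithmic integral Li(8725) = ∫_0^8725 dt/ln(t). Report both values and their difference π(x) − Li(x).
π(8725) = 1087;  Li(8725) ≈ 1106.69;  π(x) − Li(x) ≈ -19.69.

Direct count of primes ≤ 8725 gives π(8725) = 1087. Numerical evaluation of the logarithmic integral gives Li(8725) ≈ 1106.69. The difference π(x) − Li(x) ≈ -19.69 is typically negative for small/moderate x (Li(x) overestimates), though Littlewood's theorem shows this sign changes infinitely often.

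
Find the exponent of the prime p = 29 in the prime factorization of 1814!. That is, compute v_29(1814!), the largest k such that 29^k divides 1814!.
v_29(1814!) = 64

Legendre's formula: v_p(n!) = Σ_{k ≥ 1} ⌊n / p^k⌋. For p = 29, n = 1814, the terms are:
  ⌊1814/29^1⌋ = ⌊1814/29⌋ = 62
  ⌊1814/29^2⌋ = ⌊1814/841⌋ = 2
(the next term ⌊1814/29^3⌋ = 0, terminating the sum). Summing: v_29(1814!) = 62 + 2 = 64.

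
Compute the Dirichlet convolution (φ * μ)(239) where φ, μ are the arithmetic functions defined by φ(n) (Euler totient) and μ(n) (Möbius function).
(φ * μ)(239) = 237

Divisors of 239: [1, 239]. For each d | 239:
  d = 1: φ(1) · μ(239/1) = 1 · -1 = -1
  d = 239: φ(239) · μ(239/239) = 238 · 1 = 238
Summing: (φ * μ)(239) = -1 + 238 = 237.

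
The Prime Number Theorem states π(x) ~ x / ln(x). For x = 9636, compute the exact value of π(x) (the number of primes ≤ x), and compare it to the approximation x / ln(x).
π(9636) = 1190;  x/ln(x) ≈ 1050.44;  relative error ≈ 11.73%.

Directly count primes up to 9636: π(9636) = 1190. The PNT approximation gives 9636/ln(9636) ≈ 9636/9.17326 ≈ 1050.44. Relative error (π(x) − x/ln(x)) / π(x) ≈ 11.73%; the approximation is known to undercount slightly (Li(x) is a better estimate).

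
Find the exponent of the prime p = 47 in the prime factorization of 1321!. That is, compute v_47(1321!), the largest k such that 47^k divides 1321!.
v_47(1321!) = 28

Legendre's formula: v_p(n!) = Σ_{k ≥ 1} ⌊n / p^k⌋. For p = 47, n = 1321, the terms are:
  ⌊1321/47^1⌋ = ⌊1321/47⌋ = 28
(the next term ⌊1321/47^2⌋ = 0, terminating the sum). Summing: v_47(1321!) = 28 = 28.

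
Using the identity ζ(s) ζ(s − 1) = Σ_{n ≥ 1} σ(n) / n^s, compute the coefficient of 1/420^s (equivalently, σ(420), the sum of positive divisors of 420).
σ(420) = 1344

In the product (Σ m^0/m^s)(Σ k / k^s) = Σ (Σ_{d | n} d) / n^s, the coefficient of 1/n^s is σ(n) = Σ_{d | n} d. For n = 420, divisors are [1, 2, 3, 4, 5, 6, 7, 10, 12, 14, 15, 20, 21, 28, 30, 35, 42, 60, 70, 84, 105, 140, 210, 420]; summing: σ(420) = 1344.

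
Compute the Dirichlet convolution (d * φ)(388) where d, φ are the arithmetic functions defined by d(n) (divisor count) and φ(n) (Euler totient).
(d * φ)(388) = 686

Divisors of 388: [1, 2, 4, 97, 194, 388]. For each d | 388:
  d = 1: d(1) · φ(388/1) = 1 · 192 = 192
  d = 2: d(2) · φ(388/2) = 2 · 96 = 192
  d = 4: d(4) · φ(388/4) = 3 · 96 = 288
  d = 97: d(97) · φ(388/97) = 2 · 2 = 4
  d = 194: d(194) · φ(388/194) = 4 · 1 = 4
  d = 388: d(388) · φ(388/388) = 6 · 1 = 6
Summing: (d * φ)(388) = 192 + 192 + 288 + 4 + 4 + 6 = 686.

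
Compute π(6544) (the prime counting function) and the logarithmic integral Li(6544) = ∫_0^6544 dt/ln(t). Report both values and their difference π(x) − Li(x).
π(6544) = 844;  Li(6544) ≈ 862.63;  π(x) − Li(x) ≈ -18.63.

Direct count of primes ≤ 6544 gives π(6544) = 844. Numerical evaluation of the logarithmic integral gives Li(6544) ≈ 862.63. The difference π(x) − Li(x) ≈ -18.63 is typically negative for small/moderate x (Li(x) overestimates), though Littlewood's theorem shows this sign changes infinitely often.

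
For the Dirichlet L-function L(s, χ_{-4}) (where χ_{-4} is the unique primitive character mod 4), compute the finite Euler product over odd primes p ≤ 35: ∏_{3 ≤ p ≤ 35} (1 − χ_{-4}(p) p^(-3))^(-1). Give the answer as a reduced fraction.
∏ = 16829566118167783909225/17369167366519535960064

The odd primes p ≤ 35 are [3, 5, 7, 11, 13, 17, 19, 23, 29, 31]. For each, χ(p) = 1 if p ≡ 1 mod 4, χ(p) = −1 if p ≡ 3 mod 4. Taking (1 − χ(p)/p^3)^(-1) = p^3/(p^3 − χ(p)): (1 − (-1)/3^3)^(-1) · (1 − (1)/5^3)^(-1) · (1 − (-1)/7^3)^(-1) · (1 − (-1)/11^3)^(-1) · (1 − (1)/13^3)^(-1) · (1 − (1)/17^3)^(-1) · (1 − (-1)/19^3)^(-1) · (1 − (-1)/23^3)^(-1) · (1 − (1)/29^3)^(-1) · (1 − (-1)/31^3)^(-1) = 16829566118167783909225/17369167366519535960064.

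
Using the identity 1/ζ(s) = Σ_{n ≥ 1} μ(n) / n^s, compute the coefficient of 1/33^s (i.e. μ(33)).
μ(33) = 1

Factor n = 33 = 3 · 11. μ(n) = 0 if any exponent ≥ 2 (not squarefree); otherwise μ(n) = (−1)^{ω(n)} where ω(n) is the number of distinct prime factors. Applying: μ(33) = 1.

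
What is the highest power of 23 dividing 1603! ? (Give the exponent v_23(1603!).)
v_23(1603!) = 72

Legendre's formula: v_p(n!) = Σ_{k ≥ 1} ⌊n / p^k⌋. For p = 23, n = 1603, the terms are:
  ⌊1603/23^1⌋ = ⌊1603/23⌋ = 69
  ⌊1603/23^2⌋ = ⌊1603/529⌋ = 3
(the next term ⌊1603/23^3⌋ = 0, terminating the sum). Summing: v_23(1603!) = 69 + 3 = 72.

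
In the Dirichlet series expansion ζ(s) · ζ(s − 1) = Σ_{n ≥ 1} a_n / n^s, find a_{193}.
σ(193) = 194

In the product (Σ m^0/m^s)(Σ k / k^s) = Σ (Σ_{d | n} d) / n^s, the coefficient of 1/n^s is σ(n) = Σ_{d | n} d. For n = 193, divisors are [1, 193]; summing: σ(193) = 194.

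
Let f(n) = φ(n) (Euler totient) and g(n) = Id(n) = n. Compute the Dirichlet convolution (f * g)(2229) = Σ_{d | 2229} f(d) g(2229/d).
(φ * Id)(2229) = 7425

Divisors of 2229: [1, 3, 743, 2229]. For each d | 2229:
  d = 1: φ(1) · Id(2229/1) = 1 · 2229 = 2229
  d = 3: φ(3) · Id(2229/3) = 2 · 743 = 1486
  d = 743: φ(743) · Id(2229/743) = 742 · 3 = 2226
  d = 2229: φ(2229) · Id(2229/2229) = 1484 · 1 = 1484
Summing: (φ * Id)(2229) = 2229 + 1486 + 2226 + 1484 = 7425.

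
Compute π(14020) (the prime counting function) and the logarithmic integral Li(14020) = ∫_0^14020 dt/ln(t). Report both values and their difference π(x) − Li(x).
π(14020) = 1654;  Li(14020) ≈ 1674.35;  π(x) − Li(x) ≈ -20.35.

Direct count of primes ≤ 14020 gives π(14020) = 1654. Numerical evaluation of the logarithmic integral gives Li(14020) ≈ 1674.35. The difference π(x) − Li(x) ≈ -20.35 is typically negative for small/moderate x (Li(x) overestimates), though Littlewood's theorem shows this sign changes infinitely often.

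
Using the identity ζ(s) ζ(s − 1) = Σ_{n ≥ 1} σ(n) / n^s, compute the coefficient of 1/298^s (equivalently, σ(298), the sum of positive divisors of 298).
σ(298) = 450

In the product (Σ m^0/m^s)(Σ k / k^s) = Σ (Σ_{d | n} d) / n^s, the coefficient of 1/n^s is σ(n) = Σ_{d | n} d. For n = 298, divisors are [1, 2, 149, 298]; summing: σ(298) = 450.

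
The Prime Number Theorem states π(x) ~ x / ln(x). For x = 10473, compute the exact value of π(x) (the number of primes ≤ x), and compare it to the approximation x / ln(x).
π(10473) = 1281;  x/ln(x) ≈ 1131.41;  relative error ≈ 11.68%.

Directly count primes up to 10473: π(10473) = 1281. The PNT approximation gives 10473/ln(10473) ≈ 10473/9.25656 ≈ 1131.41. Relative error (π(x) − x/ln(x)) / π(x) ≈ 11.68%; the approximation is known to undercount slightly (Li(x) is a better estimate).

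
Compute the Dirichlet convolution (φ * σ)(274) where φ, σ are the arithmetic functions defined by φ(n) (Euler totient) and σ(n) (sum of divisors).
(φ * σ)(274) = 1096

Divisors of 274: [1, 2, 137, 274]. For each d | 274:
  d = 1: φ(1) · σ(274/1) = 1 · 414 = 414
  d = 2: φ(2) · σ(274/2) = 1 · 138 = 138
  d = 137: φ(137) · σ(274/137) = 136 · 3 = 408
  d = 274: φ(274) · σ(274/274) = 136 · 1 = 136
Summing: (φ * σ)(274) = 414 + 138 + 408 + 136 = 1096.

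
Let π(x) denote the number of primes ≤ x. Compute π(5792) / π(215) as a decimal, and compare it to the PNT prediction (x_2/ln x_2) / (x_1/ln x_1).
π(5792)/π(215) = 760/47 ≈ 16.1702;  PNT prediction ≈ 16.6988.

π(215) = 47 and π(5792) = 760, so π(5792)/π(215) ≈ 16.1702. The PNT-predicted ratio is (5792/ln(5792)) / (215/ln(215)) ≈ 16.6988. The two agree to within a few percent, as expected.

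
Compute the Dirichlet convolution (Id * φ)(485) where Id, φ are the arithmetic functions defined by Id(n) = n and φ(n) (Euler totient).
(Id * φ)(485) = 1737

Divisors of 485: [1, 5, 97, 485]. For each d | 485:
  d = 1: Id(1) · φ(485/1) = 1 · 384 = 384
  d = 5: Id(5) · φ(485/5) = 5 · 96 = 480
  d = 97: Id(97) · φ(485/97) = 97 · 4 = 388
  d = 485: Id(485) · φ(485/485) = 485 · 1 = 485
Summing: (Id * φ)(485) = 384 + 480 + 388 + 485 = 1737.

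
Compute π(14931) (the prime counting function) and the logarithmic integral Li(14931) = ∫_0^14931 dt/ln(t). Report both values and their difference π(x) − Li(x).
π(14931) = 1748;  Li(14931) ≈ 1769.45;  π(x) − Li(x) ≈ -21.45.

Direct count of primes ≤ 14931 gives π(14931) = 1748. Numerical evaluation of the logarithmic integral gives Li(14931) ≈ 1769.45. The difference π(x) − Li(x) ≈ -21.45 is typically negative for small/moderate x (Li(x) overestimates), though Littlewood's theorem shows this sign changes infinitely often.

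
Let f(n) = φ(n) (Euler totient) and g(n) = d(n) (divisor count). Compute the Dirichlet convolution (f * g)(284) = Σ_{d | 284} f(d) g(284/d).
(φ * d)(284) = 504

Divisors of 284: [1, 2, 4, 71, 142, 284]. For each d | 284:
  d = 1: φ(1) · d(284/1) = 1 · 6 = 6
  d = 2: φ(2) · d(284/2) = 1 · 4 = 4
  d = 4: φ(4) · d(284/4) = 2 · 2 = 4
  d = 71: φ(71) · d(284/71) = 70 · 3 = 210
  d = 142: φ(142) · d(284/142) = 70 · 2 = 140
  d = 284: φ(284) · d(284/284) = 140 · 1 = 140
Summing: (φ * d)(284) = 6 + 4 + 4 + 210 + 140 + 140 = 504.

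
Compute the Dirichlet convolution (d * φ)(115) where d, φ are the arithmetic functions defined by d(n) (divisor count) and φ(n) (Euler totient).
(d * φ)(115) = 144

Divisors of 115: [1, 5, 23, 115]. For each d | 115:
  d = 1: d(1) · φ(115/1) = 1 · 88 = 88
  d = 5: d(5) · φ(115/5) = 2 · 22 = 44
  d = 23: d(23) · φ(115/23) = 2 · 4 = 8
  d = 115: d(115) · φ(115/115) = 4 · 1 = 4
Summing: (d * φ)(115) = 88 + 44 + 8 + 4 = 144.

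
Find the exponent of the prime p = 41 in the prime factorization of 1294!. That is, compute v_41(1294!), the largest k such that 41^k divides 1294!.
v_41(1294!) = 31

Legendre's formula: v_p(n!) = Σ_{k ≥ 1} ⌊n / p^k⌋. For p = 41, n = 1294, the terms are:
  ⌊1294/41^1⌋ = ⌊1294/41⌋ = 31
(the next term ⌊1294/41^2⌋ = 0, terminating the sum). Summing: v_41(1294!) = 31 = 31.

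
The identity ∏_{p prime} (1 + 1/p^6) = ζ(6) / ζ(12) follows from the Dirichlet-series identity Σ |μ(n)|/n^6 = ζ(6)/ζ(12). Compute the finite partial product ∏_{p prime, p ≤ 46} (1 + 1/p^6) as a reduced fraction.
∏ = 1359712698137872510059489328104656331148295030771712937358491632747920000/1336862024495300077504819810119357413472366273194284637902602168232026717

The primes p ≤ 46 are [2, 3, 5, 7, 11, 13, 17, 19, 23, 29, 31, 37, 41, 43]. For each, (1 + 1/p^6) = (p^6 + 1)/p^6. Multiplying these fractions over p ∈ [2, 3, 5, 7, 11, 13, 17, 19, 23, 29, 31, 37, 41, 43] gives 1359712698137872510059489328104656331148295030771712937358491632747920000/1336862024495300077504819810119357413472366273194284637902602168232026717. (In the limit P → ∞ this tends to ζ(6)/ζ(12).)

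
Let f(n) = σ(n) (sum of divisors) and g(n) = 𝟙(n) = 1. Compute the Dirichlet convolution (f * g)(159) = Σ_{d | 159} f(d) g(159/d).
(σ * 𝟙)(159) = 275

Divisors of 159: [1, 3, 53, 159]. For each d | 159:
  d = 1: σ(1) · 𝟙(159/1) = 1 · 1 = 1
  d = 3: σ(3) · 𝟙(159/3) = 4 · 1 = 4
  d = 53: σ(53) · 𝟙(159/53) = 54 · 1 = 54
  d = 159: σ(159) · 𝟙(159/159) = 216 · 1 = 216
Summing: (σ * 𝟙)(159) = 1 + 4 + 54 + 216 = 275.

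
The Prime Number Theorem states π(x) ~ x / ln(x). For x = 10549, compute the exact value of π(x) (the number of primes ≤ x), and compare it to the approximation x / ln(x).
π(10549) = 1288;  x/ln(x) ≈ 1138.74;  relative error ≈ 11.59%.

Directly count primes up to 10549: π(10549) = 1288. The PNT approximation gives 10549/ln(10549) ≈ 10549/9.26379 ≈ 1138.74. Relative error (π(x) − x/ln(x)) / π(x) ≈ 11.59%; the approximation is known to undercount slightly (Li(x) is a better estimate).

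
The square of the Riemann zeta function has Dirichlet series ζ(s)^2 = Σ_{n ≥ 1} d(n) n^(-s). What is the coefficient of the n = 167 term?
d(167) = 2

ζ(s)^2 = (Σ 1/m^s)(Σ 1/k^s). The coefficient of 1/n^s in the product is the number of ordered pairs (m, k) with mk = n, which equals d(n). For n = 167, divisors are [1, 167], so d(167) = 2.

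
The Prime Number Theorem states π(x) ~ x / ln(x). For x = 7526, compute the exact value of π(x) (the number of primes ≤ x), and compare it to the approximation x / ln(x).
π(7526) = 953;  x/ln(x) ≈ 843.14;  relative error ≈ 11.53%.

Directly count primes up to 7526: π(7526) = 953. The PNT approximation gives 7526/ln(7526) ≈ 7526/8.92612 ≈ 843.14. Relative error (π(x) − x/ln(x)) / π(x) ≈ 11.53%; the approximation is known to undercount slightly (Li(x) is a better estimate).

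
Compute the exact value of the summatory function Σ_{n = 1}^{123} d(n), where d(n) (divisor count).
Σ_{n ≤ 123} d(n) = 613

Compute d(n) for each 1 ≤ n ≤ 123: d(1) = 1, d(2) = 2, d(3) = 2, d(4) = 3, d(5) = 2, d(6) = 4, d(7) = 2, d(8) = 4, d(9) = 3, d(10) = 4, d(11) = 2, d(12) = 6, d(13) = 2, d(14) = 4, d(15) = 4, d(16) = 5, d(17) = 2, d(18) = 6, d(19) = 2, d(20) = 6, d(21) = 4, d(22) = 4, d(23) = 2, d(24) = 8, d(25) = 3, d(26) = 4, d(27) = 4, d(28) = 6, d(29) = 2, d(30) = 8, d(31) = 2, d(32) = 6, d(33) = 4, d(34) = 4, d(35) = 4, d(36) = 9, d(37) = 2, d(38) = 4, d(39) = 4, d(40) = 8, d(41) = 2, d(42) = 8, d(43) = 2, d(44) = 6, d(45) = 6, d(46) = 4, d(47) = 2, d(48) = 10, d(49) = 3, d(50) = 6, d(51) = 4, d(52) = 6, d(53) = 2, d(54) = 8, d(55) = 4, d(56) = 8, d(57) = 4, d(58) = 4, d(59) = 2, d(60) = 12, d(61) = 2, d(62) = 4, d(63) = 6, d(64) = 7, d(65) = 4, d(66) = 8, d(67) = 2, d(68) = 6, d(69) = 4, d(70) = 8, d(71) = 2, d(72) = 12, d(73) = 2, d(74) = 4, d(75) = 6, d(76) = 6, d(77) = 4, d(78) = 8, d(79) = 2, d(80) = 10, d(81) = 5, d(82) = 4, d(83) = 2, d(84) = 12, d(85) = 4, d(86) = 4, d(87) = 4, d(88) = 8, d(89) = 2, d(90) = 12, d(91) = 4, d(92) = 6, d(93) = 4, d(94) = 4, d(95) = 4, d(96) = 12, d(97) = 2, d(98) = 6, d(99) = 6, d(100) = 9, d(101) = 2, d(102) = 8, d(103) = 2, d(104) = 8, d(105) = 8, d(106) = 4, d(107) = 2, d(108) = 12, d(109) = 2, d(110) = 8, d(111) = 4, d(112) = 10, d(113) = 2, d(114) = 8, d(115) = 4, d(116) = 6, d(117) = 6, d(118) = 4, d(119) = 4, d(120) = 16, d(121) = 3, d(122) = 4, d(123) = 4. Summing all 123 values: 613. (Dirichlet's divisor formula: Σ_{n ≤ x} d(n) = x ln(x) + (2γ − 1) x + O(√x). For x = 123, the asymptotic estimate is ≈ 610.89.)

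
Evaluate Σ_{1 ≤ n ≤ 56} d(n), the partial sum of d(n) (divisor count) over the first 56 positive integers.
Σ_{n ≤ 56} d(n) = 239

Compute d(n) for each 1 ≤ n ≤ 56: d(1) = 1, d(2) = 2, d(3) = 2, d(4) = 3, d(5) = 2, d(6) = 4, d(7) = 2, d(8) = 4, d(9) = 3, d(10) = 4, d(11) = 2, d(12) = 6, d(13) = 2, d(14) = 4, d(15) = 4, d(16) = 5, d(17) = 2, d(18) = 6, d(19) = 2, d(20) = 6, d(21) = 4, d(22) = 4, d(23) = 2, d(24) = 8, d(25) = 3, d(26) = 4, d(27) = 4, d(28) = 6, d(29) = 2, d(30) = 8, d(31) = 2, d(32) = 6, d(33) = 4, d(34) = 4, d(35) = 4, d(36) = 9, d(37) = 2, d(38) = 4, d(39) = 4, d(40) = 8, d(41) = 2, d(42) = 8, d(43) = 2, d(44) = 6, d(45) = 6, d(46) = 4, d(47) = 2, d(48) = 10, d(49) = 3, d(50) = 6, d(51) = 4, d(52) = 6, d(53) = 2, d(54) = 8, d(55) = 4, d(56) = 8. Summing all 56 values: 239. (Dirichlet's divisor formula: Σ_{n ≤ x} d(n) = x ln(x) + (2γ − 1) x + O(√x). For x = 56, the asymptotic estimate is ≈ 234.07.)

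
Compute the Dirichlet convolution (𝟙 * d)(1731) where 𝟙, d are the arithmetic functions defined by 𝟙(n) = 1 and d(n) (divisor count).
(𝟙 * d)(1731) = 9

Divisors of 1731: [1, 3, 577, 1731]. For each d | 1731:
  d = 1: 𝟙(1) · d(1731/1) = 1 · 4 = 4
  d = 3: 𝟙(3) · d(1731/3) = 1 · 2 = 2
  d = 577: 𝟙(577) · d(1731/577) = 1 · 2 = 2
  d = 1731: 𝟙(1731) · d(1731/1731) = 1 · 1 = 1
Summing: (𝟙 * d)(1731) = 4 + 2 + 2 + 1 = 9.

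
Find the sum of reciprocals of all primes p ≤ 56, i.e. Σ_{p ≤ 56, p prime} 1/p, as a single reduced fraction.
Σ 1/p = 54766551458687142251/32589158477190044730

π(56) = 16, so the primes ≤ 56 are [2, 3, 5, 7, 11, 13, 17, 19, 23, 29, 31, 37, 41, 43, 47, 53]. Summing 1/p over these primes: 54766551458687142251/32589158477190044730 ≈ 1.6805. Mertens estimate ln ln(56) + 0.2615 ≈ 1.6541.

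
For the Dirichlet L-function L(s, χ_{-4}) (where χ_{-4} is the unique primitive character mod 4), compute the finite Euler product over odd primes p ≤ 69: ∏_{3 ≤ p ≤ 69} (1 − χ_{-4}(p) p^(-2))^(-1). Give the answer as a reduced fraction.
∏ = 186965264422467473784849459249589/204088016612535111254016000000000

The odd primes p ≤ 69 are [3, 5, 7, 11, 13, 17, 19, 23, 29, 31, 37, 41, 43, 47, 53, 59, 61, 67]. For each, χ(p) = 1 if p ≡ 1 mod 4, χ(p) = −1 if p ≡ 3 mod 4. Taking (1 − χ(p)/p^2)^(-1) = p^2/(p^2 − χ(p)): (1 − (-1)/3^2)^(-1) · (1 − (1)/5^2)^(-1) · (1 − (-1)/7^2)^(-1) · (1 − (-1)/11^2)^(-1) · (1 − (1)/13^2)^(-1) · (1 − (1)/17^2)^(-1) · (1 − (-1)/19^2)^(-1) · (1 − (-1)/23^2)^(-1) · (1 − (1)/29^2)^(-1) · (1 − (-1)/31^2)^(-1) · (1 − (1)/37^2)^(-1) · (1 − (1)/41^2)^(-1) · (1 − (-1)/43^2)^(-1) · (1 − (-1)/47^2)^(-1) · (1 − (1)/53^2)^(-1) · (1 − (-1)/59^2)^(-1) · (1 − (1)/61^2)^(-1) · (1 − (-1)/67^2)^(-1) = 186965264422467473784849459249589/204088016612535111254016000000000.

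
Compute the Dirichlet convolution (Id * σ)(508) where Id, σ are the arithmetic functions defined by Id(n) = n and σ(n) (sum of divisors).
(Id * σ)(508) = 4335

Divisors of 508: [1, 2, 4, 127, 254, 508]. For each d | 508:
  d = 1: Id(1) · σ(508/1) = 1 · 896 = 896
  d = 2: Id(2) · σ(508/2) = 2 · 384 = 768
  d = 4: Id(4) · σ(508/4) = 4 · 128 = 512
  d = 127: Id(127) · σ(508/127) = 127 · 7 = 889
  d = 254: Id(254) · σ(508/254) = 254 · 3 = 762
  d = 508: Id(508) · σ(508/508) = 508 · 1 = 508
Summing: (Id * σ)(508) = 896 + 768 + 512 + 889 + 762 + 508 = 4335.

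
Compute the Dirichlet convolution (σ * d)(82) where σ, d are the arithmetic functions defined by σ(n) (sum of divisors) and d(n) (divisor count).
(σ * d)(82) = 220

Divisors of 82: [1, 2, 41, 82]. For each d | 82:
  d = 1: σ(1) · d(82/1) = 1 · 4 = 4
  d = 2: σ(2) · d(82/2) = 3 · 2 = 6
  d = 41: σ(41) · d(82/41) = 42 · 2 = 84
  d = 82: σ(82) · d(82/82) = 126 · 1 = 126
Summing: (σ * d)(82) = 4 + 6 + 84 + 126 = 220.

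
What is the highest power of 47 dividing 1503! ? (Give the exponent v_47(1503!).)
v_47(1503!) = 31

Legendre's formula: v_p(n!) = Σ_{k ≥ 1} ⌊n / p^k⌋. For p = 47, n = 1503, the terms are:
  ⌊1503/47^1⌋ = ⌊1503/47⌋ = 31
(the next term ⌊1503/47^2⌋ = 0, terminating the sum). Summing: v_47(1503!) = 31 = 31.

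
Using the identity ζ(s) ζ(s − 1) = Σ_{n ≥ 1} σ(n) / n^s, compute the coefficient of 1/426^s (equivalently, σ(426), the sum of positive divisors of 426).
σ(426) = 864

In the product (Σ m^0/m^s)(Σ k / k^s) = Σ (Σ_{d | n} d) / n^s, the coefficient of 1/n^s is σ(n) = Σ_{d | n} d. For n = 426, divisors are [1, 2, 3, 6, 71, 142, 213, 426]; summing: σ(426) = 864.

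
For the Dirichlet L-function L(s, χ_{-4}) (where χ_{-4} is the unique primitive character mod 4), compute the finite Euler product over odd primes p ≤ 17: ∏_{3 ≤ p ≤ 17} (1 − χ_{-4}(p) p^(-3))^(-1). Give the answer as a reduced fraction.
∏ = 87995602569875/90796952813568

The odd primes p ≤ 17 are [3, 5, 7, 11, 13, 17]. For each, χ(p) = 1 if p ≡ 1 mod 4, χ(p) = −1 if p ≡ 3 mod 4. Taking (1 − χ(p)/p^3)^(-1) = p^3/(p^3 − χ(p)): (1 − (-1)/3^3)^(-1) · (1 − (1)/5^3)^(-1) · (1 − (-1)/7^3)^(-1) · (1 − (-1)/11^3)^(-1) · (1 − (1)/13^3)^(-1) · (1 − (1)/17^3)^(-1) = 87995602569875/90796952813568.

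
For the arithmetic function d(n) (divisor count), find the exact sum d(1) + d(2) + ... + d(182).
Σ_{n ≤ 182} d(n) = 981

Compute d(n) for each 1 ≤ n ≤ 182: d(1) = 1, d(2) = 2, d(3) = 2, d(4) = 3, d(5) = 2, d(6) = 4, d(7) = 2, d(8) = 4, d(9) = 3, d(10) = 4, d(11) = 2, d(12) = 6, d(13) = 2, d(14) = 4, d(15) = 4, d(16) = 5, d(17) = 2, d(18) = 6, d(19) = 2, d(20) = 6, d(21) = 4, d(22) = 4, d(23) = 2, d(24) = 8, d(25) = 3, d(26) = 4, d(27) = 4, d(28) = 6, d(29) = 2, d(30) = 8, d(31) = 2, d(32) = 6, d(33) = 4, d(34) = 4, d(35) = 4, d(36) = 9, d(37) = 2, d(38) = 4, d(39) = 4, d(40) = 8, d(41) = 2, d(42) = 8, d(43) = 2, d(44) = 6, d(45) = 6, d(46) = 4, d(47) = 2, d(48) = 10, d(49) = 3, d(50) = 6, d(51) = 4, d(52) = 6, d(53) = 2, d(54) = 8, d(55) = 4, d(56) = 8, d(57) = 4, d(58) = 4, d(59) = 2, d(60) = 12, d(61) = 2, d(62) = 4, d(63) = 6, d(64) = 7, d(65) = 4, d(66) = 8, d(67) = 2, d(68) = 6, d(69) = 4, d(70) = 8, d(71) = 2, d(72) = 12, d(73) = 2, d(74) = 4, d(75) = 6, d(76) = 6, d(77) = 4, d(78) = 8, d(79) = 2, d(80) = 10, d(81) = 5, d(82) = 4, d(83) = 2, d(84) = 12, d(85) = 4, d(86) = 4, d(87) = 4, d(88) = 8, d(89) = 2, d(90) = 12, d(91) = 4, d(92) = 6, d(93) = 4, d(94) = 4, d(95) = 4, d(96) = 12, d(97) = 2, d(98) = 6, d(99) = 6, d(100) = 9, d(101) = 2, d(102) = 8, d(103) = 2, d(104) = 8, d(105) = 8, d(106) = 4, d(107) = 2, d(108) = 12, d(109) = 2, d(110) = 8, d(111) = 4, d(112) = 10, d(113) = 2, d(114) = 8, d(115) = 4, d(116) = 6, d(117) = 6, d(118) = 4, d(119) = 4, d(120) = 16, d(121) = 3, d(122) = 4, d(123) = 4, d(124) = 6, d(125) = 4, d(126) = 12, d(127) = 2, d(128) = 8, d(129) = 4, d(130) = 8, d(131) = 2, d(132) = 12, d(133) = 4, d(134) = 4, d(135) = 8, d(136) = 8, d(137) = 2, d(138) = 8, d(139) = 2, d(140) = 12, d(141) = 4, d(142) = 4, d(143) = 4, d(144) = 15, d(145) = 4, d(146) = 4, d(147) = 6, d(148) = 6, d(149) = 2, d(150) = 12, d(151) = 2, d(152) = 8, d(153) = 6, d(154) = 8, d(155) = 4, d(156) = 12, d(157) = 2, d(158) = 4, d(159) = 4, d(160) = 12, d(161) = 4, d(162) = 10, d(163) = 2, d(164) = 6, d(165) = 8, d(166) = 4, d(167) = 2, d(168) = 16, d(169) = 3, d(170) = 8, d(171) = 6, d(172) = 6, d(173) = 2, d(174) = 8, d(175) = 6, d(176) = 10, d(177) = 4, d(178) = 4, d(179) = 2, d(180) = 18, d(181) = 2, d(182) = 8. Summing all 182 values: 981. (Dirichlet's divisor formula: Σ_{n ≤ x} d(n) = x ln(x) + (2γ − 1) x + O(√x). For x = 182, the asymptotic estimate is ≈ 975.24.)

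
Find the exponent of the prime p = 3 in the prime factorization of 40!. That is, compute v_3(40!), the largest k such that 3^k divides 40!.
v_3(40!) = 18

Legendre's formula: v_p(n!) = Σ_{k ≥ 1} ⌊n / p^k⌋. For p = 3, n = 40, the terms are:
  ⌊40/3^1⌋ = ⌊40/3⌋ = 13
  ⌊40/3^2⌋ = ⌊40/9⌋ = 4
  ⌊40/3^3⌋ = ⌊40/27⌋ = 1
(the next term ⌊40/3^4⌋ = 0, terminating the sum). Summing: v_3(40!) = 13 + 4 + 1 = 18.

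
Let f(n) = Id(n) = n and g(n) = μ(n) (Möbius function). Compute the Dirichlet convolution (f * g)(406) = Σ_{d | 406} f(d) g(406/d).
(Id * μ)(406) = 168

Divisors of 406: [1, 2, 7, 14, 29, 58, 203, 406]. For each d | 406:
  d = 1: Id(1) · μ(406/1) = 1 · -1 = -1
  d = 2: Id(2) · μ(406/2) = 2 · 1 = 2
  d = 7: Id(7) · μ(406/7) = 7 · 1 = 7
  d = 14: Id(14) · μ(406/14) = 14 · -1 = -14
  d = 29: Id(29) · μ(406/29) = 29 · 1 = 29
  d = 58: Id(58) · μ(406/58) = 58 · -1 = -58
  d = 203: Id(203) · μ(406/203) = 203 · -1 = -203
  d = 406: Id(406) · μ(406/406) = 406 · 1 = 406
Summing: (Id * μ)(406) = -1 + 2 + 7 + -14 + 29 + -58 + -203 + 406 = 168.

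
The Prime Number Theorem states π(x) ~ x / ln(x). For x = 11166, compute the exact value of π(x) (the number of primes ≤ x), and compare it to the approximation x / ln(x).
π(11166) = 1352;  x/ln(x) ≈ 1197.99;  relative error ≈ 11.39%.

Directly count primes up to 11166: π(11166) = 1352. The PNT approximation gives 11166/ln(11166) ≈ 11166/9.32063 ≈ 1197.99. Relative error (π(x) − x/ln(x)) / π(x) ≈ 11.39%; the approximation is known to undercount slightly (Li(x) is a better estimate).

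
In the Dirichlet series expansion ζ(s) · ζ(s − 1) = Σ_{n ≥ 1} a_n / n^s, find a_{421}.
σ(421) = 422

In the product (Σ m^0/m^s)(Σ k / k^s) = Σ (Σ_{d | n} d) / n^s, the coefficient of 1/n^s is σ(n) = Σ_{d | n} d. For n = 421, divisors are [1, 421]; summing: σ(421) = 422.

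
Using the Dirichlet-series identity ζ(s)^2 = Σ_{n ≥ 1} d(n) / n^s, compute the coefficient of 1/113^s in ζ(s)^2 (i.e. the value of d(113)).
d(113) = 2

ζ(s)^2 = (Σ 1/m^s)(Σ 1/k^s). The coefficient of 1/n^s in the product is the number of ordered pairs (m, k) with mk = n, which equals d(n). For n = 113, divisors are [1, 113], so d(113) = 2.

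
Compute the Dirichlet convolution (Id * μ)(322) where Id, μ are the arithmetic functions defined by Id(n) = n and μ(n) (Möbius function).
(Id * μ)(322) = 132

Divisors of 322: [1, 2, 7, 14, 23, 46, 161, 322]. For each d | 322:
  d = 1: Id(1) · μ(322/1) = 1 · -1 = -1
  d = 2: Id(2) · μ(322/2) = 2 · 1 = 2
  d = 7: Id(7) · μ(322/7) = 7 · 1 = 7
  d = 14: Id(14) · μ(322/14) = 14 · -1 = -14
  d = 23: Id(23) · μ(322/23) = 23 · 1 = 23
  d = 46: Id(46) · μ(322/46) = 46 · -1 = -46
  d = 161: Id(161) · μ(322/161) = 161 · -1 = -161
  d = 322: Id(322) · μ(322/322) = 322 · 1 = 322
Summing: (Id * μ)(322) = -1 + 2 + 7 + -14 + 23 + -46 + -161 + 322 = 132.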